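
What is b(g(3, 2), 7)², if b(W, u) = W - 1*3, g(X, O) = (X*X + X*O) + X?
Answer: 225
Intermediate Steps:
g(X, O) = X + X² + O*X (g(X, O) = (X² + O*X) + X = X + X² + O*X)
b(W, u) = -3 + W (b(W, u) = W - 3 = -3 + W)
b(g(3, 2), 7)² = (-3 + 3*(1 + 2 + 3))² = (-3 + 3*6)² = (-3 + 18)² = 15² = 225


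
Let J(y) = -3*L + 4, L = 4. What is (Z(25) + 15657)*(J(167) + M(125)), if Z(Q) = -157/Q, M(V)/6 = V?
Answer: 290320856/25 ≈ 1.1613e+7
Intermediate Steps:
M(V) = 6*V
J(y) = -8 (J(y) = -3*4 + 4 = -12 + 4 = -8)
(Z(25) + 15657)*(J(167) + M(125)) = (-157/25 + 15657)*(-8 + 6*125) = (-157*1/25 + 15657)*(-8 + 750) = (-157/25 + 15657)*742 = (391268/25)*742 = 290320856/25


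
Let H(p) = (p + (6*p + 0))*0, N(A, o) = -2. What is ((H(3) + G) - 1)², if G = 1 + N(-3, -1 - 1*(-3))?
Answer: 4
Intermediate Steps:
H(p) = 0 (H(p) = (p + 6*p)*0 = (7*p)*0 = 0)
G = -1 (G = 1 - 2 = -1)
((H(3) + G) - 1)² = ((0 - 1) - 1)² = (-1 - 1)² = (-2)² = 4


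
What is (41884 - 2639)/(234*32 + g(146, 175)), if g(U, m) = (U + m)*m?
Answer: 39245/63663 ≈ 0.61645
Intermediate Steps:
g(U, m) = m*(U + m)
(41884 - 2639)/(234*32 + g(146, 175)) = (41884 - 2639)/(234*32 + 175*(146 + 175)) = 39245/(7488 + 175*321) = 39245/(7488 + 56175) = 39245/63663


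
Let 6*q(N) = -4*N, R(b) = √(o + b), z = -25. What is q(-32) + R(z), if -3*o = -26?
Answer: 64/3 + 7*I*√3/3 ≈ 21.333 + 4.0415*I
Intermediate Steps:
o = 26/3 (o = -⅓*(-26) = 26/3 ≈ 8.6667)
R(b) = √(26/3 + b)
q(N) = -2*N/3 (q(N) = (-4*N)/6 = -2*N/3)
q(-32) + R(z) = -⅔*(-32) + √(78 + 9*(-25))/3 = 64/3 + √(78 - 225)/3 = 64/3 + √(-147)/3 = 64/3 + (7*I*√3)/3 = 64/3 + 7*I*√3/3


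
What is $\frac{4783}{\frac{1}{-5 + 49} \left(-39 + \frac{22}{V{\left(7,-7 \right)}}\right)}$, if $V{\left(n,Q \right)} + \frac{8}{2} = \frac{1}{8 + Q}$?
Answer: $- \frac{631356}{139} \approx -4542.1$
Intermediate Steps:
$V{\left(n,Q \right)} = -4 + \frac{1}{8 + Q}$
$\frac{4783}{\frac{1}{-5 + 49} \left(-39 + \frac{22}{V{\left(7,-7 \right)}}\right)} = \frac{4783}{\frac{1}{-5 + 49} \left(-39 + \frac{22}{\frac{1}{8 - 7} \left(-31 - -28\right)}\right)} = \frac{4783}{\frac{1}{44} \left(-39 + \frac{22}{1^{-1} \left(-31 + 28\right)}\right)} = \frac{4783}{\frac{1}{44} \left(-39 + \frac{22}{1 \left(-3\right)}\right)} = \frac{4783}{\frac{1}{44} \left(-39 + \frac{22}{-3}\right)} = \frac{4783}{\frac{1}{44} \left(-39 + 22 \left(- \frac{1}{3}\right)\right)} = \frac{4783}{\frac{1}{44} \left(-39 - \frac{22}{3}\right)} = \frac{4783}{\frac{1}{44} \left(- \frac{139}{3}\right)} = \frac{4783}{- \frac{139}{132}} = 4783 \left(- \frac{132}{139}\right) = - \frac{631356}{139}$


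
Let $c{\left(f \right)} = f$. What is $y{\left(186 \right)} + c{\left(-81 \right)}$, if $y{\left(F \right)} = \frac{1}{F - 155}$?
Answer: $- \frac{2510}{31} \approx -80.968$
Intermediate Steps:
$y{\left(F \right)} = \frac{1}{-155 + F}$
$y{\left(186 \right)} + c{\left(-81 \right)} = \frac{1}{-155 + 186} - 81 = \frac{1}{31} - 81 = - \frac{2510}{31}$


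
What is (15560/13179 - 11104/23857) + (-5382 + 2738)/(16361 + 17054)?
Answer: 6682904533628/10506057031245 ≈ 0.63610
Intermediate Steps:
(15560/13179 - 11104/23857) + (-5382 + 2738)/(16361 + 17054) = (15560*(1/13179) - 11104*1/23857) - 2644/33415 = (15560/13179 - 11104/23857) - 2644*1/33415 = 224875304/314411403 - 2644/33415 = 6682904533628/10506057031245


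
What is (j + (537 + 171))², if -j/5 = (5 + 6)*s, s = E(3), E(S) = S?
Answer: 294849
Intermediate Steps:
s = 3
j = -165 (j = -5*(5 + 6)*3 = -55*3 = -5*33 = -165)
(j + (537 + 171))² = (-165 + (537 + 171))² = (-165 + 708)² = 543² = 294849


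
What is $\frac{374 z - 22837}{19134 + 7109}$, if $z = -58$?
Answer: $- \frac{44529}{26243} \approx -1.6968$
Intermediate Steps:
$\frac{374 z - 22837}{19134 + 7109} = \frac{374 \left(-58\right) - 22837}{19134 + 7109} = \frac{-21692 - 22837}{26243} = \left(-44529\right) \frac{1}{26243} = - \frac{44529}{26243}$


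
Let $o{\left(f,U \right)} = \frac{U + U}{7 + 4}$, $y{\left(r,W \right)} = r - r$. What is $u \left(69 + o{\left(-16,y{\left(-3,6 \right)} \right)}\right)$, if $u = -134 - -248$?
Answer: $7866$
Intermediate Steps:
$y{\left(r,W \right)} = 0$
$o{\left(f,U \right)} = \frac{2 U}{11}$
$u = 114$ ($u = -134 + 248 = 114$)
$u \left(69 + o{\left(-16,y{\left(-3,6 \right)} \right)}\right) = 114 \left(69 + \frac{2}{11} \cdot 0\right) = 114 \left(69 + 0\right) = 114 \cdot 69 = 7866$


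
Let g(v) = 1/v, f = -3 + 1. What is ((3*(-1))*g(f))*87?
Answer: 261/2 ≈ 130.50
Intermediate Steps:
f = -2
g(v) = 1/v
((3*(-1))*g(f))*87 = ((3*(-1))/(-2))*87 = -3*(-½)*87 = (3/2)*87 = 261/2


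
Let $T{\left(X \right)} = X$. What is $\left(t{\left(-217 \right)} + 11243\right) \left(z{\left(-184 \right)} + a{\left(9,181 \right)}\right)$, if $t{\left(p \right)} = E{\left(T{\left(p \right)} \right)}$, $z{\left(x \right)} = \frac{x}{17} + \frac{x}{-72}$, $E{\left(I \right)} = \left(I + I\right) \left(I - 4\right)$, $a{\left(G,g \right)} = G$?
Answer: $\frac{4000528}{51} \approx 78442.0$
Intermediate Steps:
$E{\left(I \right)} = 2 I \left(-4 + I\right)$
$z{\left(x \right)} = \frac{55 x}{1224}$ ($z{\left(x \right)} = x \frac{1}{17} + x \left(- \frac{1}{72}\right) = \frac{x}{17} - \frac{x}{72} = \frac{55 x}{1224}$)
$t{\left(p \right)} = 2 p \left(-4 + p\right)$
$\left(t{\left(-217 \right)} + 11243\right) \left(z{\left(-184 \right)} + a{\left(9,181 \right)}\right) = \left(2 \left(-217\right) \left(-4 - 217\right) + 11243\right) \left(\frac{55}{1224} \left(-184\right) + 9\right) = \left(2 \left(-217\right) \left(-221\right) + 11243\right) \left(- \frac{1265}{153} + 9\right) = \left(95914 + 11243\right) \frac{112}{153} = 107157 \cdot \frac{112}{153} = \frac{4000528}{51}$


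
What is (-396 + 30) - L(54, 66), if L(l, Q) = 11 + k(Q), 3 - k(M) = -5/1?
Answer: -385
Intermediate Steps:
k(M) = 8 (k(M) = 3 - (-5)/1 = 3 - (-5) = 3 - 1*(-5) = 3 + 5 = 8)
L(l, Q) = 19 (L(l, Q) = 11 + 8 = 19)
(-396 + 30) - L(54, 66) = (-396 + 30) - 1*19 = -366 - 19 = -385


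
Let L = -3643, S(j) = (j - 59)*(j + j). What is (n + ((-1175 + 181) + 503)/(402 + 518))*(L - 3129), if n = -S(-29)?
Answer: 7950617503/230 ≈ 3.4568e+7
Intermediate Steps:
S(j) = 2*j*(-59 + j) (S(j) = (-59 + j)*(2*j) = 2*j*(-59 + j))
n = -5104 (n = -2*(-29)*(-59 - 29) = -2*(-29)*(-88) = -1*5104 = -5104)
(n + ((-1175 + 181) + 503)/(402 + 518))*(L - 3129) = (-5104 + ((-1175 + 181) + 503)/(402 + 518))*(-3643 - 3129) = (-5104 + (-994 + 503)/920)*(-6772) = (-5104 - 491*1/920)*(-6772) = (-5104 - 491/920)*(-6772) = -4696171/920*(-6772) = 7950617503/230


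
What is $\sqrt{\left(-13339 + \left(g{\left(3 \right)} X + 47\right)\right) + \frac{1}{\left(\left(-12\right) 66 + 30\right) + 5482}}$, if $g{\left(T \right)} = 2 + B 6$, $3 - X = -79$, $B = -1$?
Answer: $\frac{i \sqrt{18964487705}}{1180} \approx 116.7 i$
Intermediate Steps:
$X = 82$ ($X = 3 - -79 = 3 + 79 = 82$)
$g{\left(T \right)} = -4$ ($g{\left(T \right)} = 2 - 6 = -4$)
$\sqrt{\left(-13339 + \left(g{\left(3 \right)} X + 47\right)\right) + \frac{1}{\left(\left(-12\right) 66 + 30\right) + 5482}} = \sqrt{\left(-13339 + \left(\left(-4\right) 82 + 47\right)\right) + \frac{1}{\left(\left(-12\right) 66 + 30\right) + 5482}} = \sqrt{\left(-13339 + \left(-328 + 47\right)\right) + \frac{1}{\left(-792 + 30\right) + 5482}} = \sqrt{\left(-13339 - 281\right) + \frac{1}{-762 + 5482}} = \sqrt{-13620 + \frac{1}{4720}} = \sqrt{- \frac{64286399}{4720}} = \frac{i \sqrt{18964487705}}{1180}$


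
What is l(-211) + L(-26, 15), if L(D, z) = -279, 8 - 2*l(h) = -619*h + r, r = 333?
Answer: -65746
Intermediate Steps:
l(h) = -325/2 + 619*h/2 (l(h) = 4 - (-619*h + 333)/2 = 4 - (333 - 619*h)/2 = 4 + (-333/2 + 619*h/2) = -325/2 + 619*h/2)
l(-211) + L(-26, 15) = (-325/2 + (619/2)*(-211)) - 279 = (-325/2 - 130609/2) - 279 = -65467 - 279 = -65746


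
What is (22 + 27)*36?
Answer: 1764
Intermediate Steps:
(22 + 27)*36 = 49*36 = 1764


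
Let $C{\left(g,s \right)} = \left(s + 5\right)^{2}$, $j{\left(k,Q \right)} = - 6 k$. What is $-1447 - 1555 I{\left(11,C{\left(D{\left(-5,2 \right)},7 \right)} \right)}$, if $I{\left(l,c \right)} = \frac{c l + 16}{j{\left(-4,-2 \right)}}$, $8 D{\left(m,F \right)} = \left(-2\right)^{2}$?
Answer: $- \frac{315341}{3} \approx -1.0511 \cdot 10^{5}$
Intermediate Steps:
$D{\left(m,F \right)} = \frac{1}{2}$ ($D{\left(m,F \right)} = \frac{\left(-2\right)^{2}}{8} = \frac{1}{8} \cdot 4 = \frac{1}{2}$)
$C{\left(g,s \right)} = \left(5 + s\right)^{2}$
$I{\left(l,c \right)} = \frac{2}{3} + \frac{c l}{24}$ ($I{\left(l,c \right)} = \frac{c l + 16}{\left(-6\right) \left(-4\right)} = \frac{16 + c l}{24} = \left(16 + c l\right) \frac{1}{24} = \frac{2}{3} + \frac{c l}{24}$)
$-1447 - 1555 I{\left(11,C{\left(D{\left(-5,2 \right)},7 \right)} \right)} = -1447 - 1555 \left(\frac{2}{3} + \frac{1}{24} \left(5 + 7\right)^{2} \cdot 11\right) = -1447 - 1555 \left(\frac{2}{3} + \frac{1}{24} \cdot 12^{2} \cdot 11\right) = -1447 - 1555 \left(\frac{2}{3} + \frac{1}{24} \cdot 144 \cdot 11\right) = -1447 - 1555 \left(\frac{2}{3} + 66\right) = -1447 - \frac{311000}{3} = - \frac{315341}{3}$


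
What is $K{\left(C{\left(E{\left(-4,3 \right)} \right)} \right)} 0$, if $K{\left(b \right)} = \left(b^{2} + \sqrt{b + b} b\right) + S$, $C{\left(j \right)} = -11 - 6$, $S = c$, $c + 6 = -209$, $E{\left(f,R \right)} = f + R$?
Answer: $0$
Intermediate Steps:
$E{\left(f,R \right)} = R + f$
$c = -215$ ($c = -6 - 209 = -215$)
$S = -215$
$C{\left(j \right)} = -17$
$K{\left(b \right)} = -215 + b^{2} + \sqrt{2} b^{\frac{3}{2}}$ ($K{\left(b \right)} = \left(b^{2} + \sqrt{b + b} b\right) - 215 = \left(b^{2} + \sqrt{2 b} b\right) - 215 = \left(b^{2} + \sqrt{2} \sqrt{b} b\right) - 215 = \left(b^{2} + \sqrt{2} b^{\frac{3}{2}}\right) - 215 = -215 + b^{2} + \sqrt{2} b^{\frac{3}{2}}$)
$K{\left(C{\left(E{\left(-4,3 \right)} \right)} \right)} 0 = \left(-215 + \left(-17\right)^{2} + \sqrt{2} \left(-17\right)^{\frac{3}{2}}\right) 0 = \left(-215 + 289 + \sqrt{2} \left(- 17 i \sqrt{17}\right)\right) 0 = \left(-215 + 289 - 17 i \sqrt{34}\right) 0 = \left(74 - 17 i \sqrt{34}\right) 0 = 0$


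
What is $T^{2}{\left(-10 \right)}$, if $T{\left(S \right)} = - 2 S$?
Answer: $400$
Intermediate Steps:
$T^{2}{\left(-10 \right)} = \left(\left(-2\right) \left(-10\right)\right)^{2} = 20^{2} = 400$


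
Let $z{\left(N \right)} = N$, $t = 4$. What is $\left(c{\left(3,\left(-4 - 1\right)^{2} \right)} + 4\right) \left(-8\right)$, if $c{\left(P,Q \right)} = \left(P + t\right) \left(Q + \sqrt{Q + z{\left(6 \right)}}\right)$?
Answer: $-1432 - 56 \sqrt{31} \approx -1743.8$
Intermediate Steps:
$c{\left(P,Q \right)} = \left(4 + P\right) \left(Q + \sqrt{6 + Q}\right)$ ($c{\left(P,Q \right)} = \left(P + 4\right) \left(Q + \sqrt{Q + 6}\right) = \left(4 + P\right) \left(Q + \sqrt{6 + Q}\right)$)
$\left(c{\left(3,\left(-4 - 1\right)^{2} \right)} + 4\right) \left(-8\right) = \left(\left(4 \left(-4 - 1\right)^{2} + 4 \sqrt{6 + \left(-4 - 1\right)^{2}} + 3 \left(-4 - 1\right)^{2} + 3 \sqrt{6 + \left(-4 - 1\right)^{2}}\right) + 4\right) \left(-8\right) = \left(\left(4 \left(-5\right)^{2} + 4 \sqrt{6 + \left(-5\right)^{2}} + 3 \left(-5\right)^{2} + 3 \sqrt{6 + \left(-5\right)^{2}}\right) + 4\right) \left(-8\right) = \left(\left(4 \cdot 25 + 4 \sqrt{6 + 25} + 3 \cdot 25 + 3 \sqrt{6 + 25}\right) + 4\right) \left(-8\right) = \left(\left(100 + 4 \sqrt{31} + 75 + 3 \sqrt{31}\right) + 4\right) \left(-8\right) = \left(\left(175 + 7 \sqrt{31}\right) + 4\right) \left(-8\right) = \left(179 + 7 \sqrt{31}\right) \left(-8\right) = -1432 - 56 \sqrt{31}$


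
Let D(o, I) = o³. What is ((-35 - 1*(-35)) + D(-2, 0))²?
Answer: 64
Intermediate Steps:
((-35 - 1*(-35)) + D(-2, 0))² = ((-35 - 1*(-35)) + (-2)³)² = ((-35 + 35) - 8)² = (0 - 8)² = (-8)² = 64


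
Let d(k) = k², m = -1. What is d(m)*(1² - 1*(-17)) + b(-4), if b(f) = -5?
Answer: 13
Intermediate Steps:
d(m)*(1² - 1*(-17)) + b(-4) = (-1)²*(1² - 1*(-17)) - 5 = 1*(1 + 17) - 5 = 1*18 - 5 = 18 - 5 = 13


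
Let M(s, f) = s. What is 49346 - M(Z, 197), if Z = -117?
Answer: 49463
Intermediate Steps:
49346 - M(Z, 197) = 49346 - 1*(-117) = 49346 + 117 = 49463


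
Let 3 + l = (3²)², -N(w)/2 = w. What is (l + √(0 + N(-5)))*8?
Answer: 624 + 8*√10 ≈ 649.30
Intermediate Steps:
N(w) = -2*w
l = 78 (l = -3 + (3²)² = -3 + 9² = -3 + 81 = 78)
(l + √(0 + N(-5)))*8 = (78 + √(0 - 2*(-5)))*8 = (78 + √(0 + 10))*8 = (78 + √10)*8 = 624 + 8*√10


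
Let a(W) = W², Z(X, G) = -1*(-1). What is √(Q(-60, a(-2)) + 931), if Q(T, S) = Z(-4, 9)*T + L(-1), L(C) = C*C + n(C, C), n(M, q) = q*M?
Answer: 3*√97 ≈ 29.547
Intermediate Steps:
n(M, q) = M*q
Z(X, G) = 1
L(C) = 2*C² (L(C) = C*C + C*C = C² + C² = 2*C²)
Q(T, S) = 2 + T (Q(T, S) = 1*T + 2*(-1)² = T + 2*1 = T + 2 = 2 + T)
√(Q(-60, a(-2)) + 931) = √((2 - 60) + 931) = √(-58 + 931) = √873 = 3*√97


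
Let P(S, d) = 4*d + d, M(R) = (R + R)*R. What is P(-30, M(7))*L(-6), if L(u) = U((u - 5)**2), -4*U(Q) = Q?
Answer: -29645/2 ≈ -14823.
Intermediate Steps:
M(R) = 2*R**2 (M(R) = (2*R)*R = 2*R**2)
P(S, d) = 5*d
U(Q) = -Q/4
L(u) = -(-5 + u)**2/4 (L(u) = -(u - 5)**2/4 = -(-5 + u)**2/4)
P(-30, M(7))*L(-6) = (5*(2*7**2))*(-(-5 - 6)**2/4) = (5*(2*49))*(-1/4*(-11)**2) = (5*98)*(-1/4*121) = 490*(-121/4) = -29645/2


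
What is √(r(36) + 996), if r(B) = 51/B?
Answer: √35907/6 ≈ 31.582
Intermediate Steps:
√(r(36) + 996) = √(51/36 + 996) = √(51*(1/36) + 996) = √(17/12 + 996) = √(11969/12) = √35907/6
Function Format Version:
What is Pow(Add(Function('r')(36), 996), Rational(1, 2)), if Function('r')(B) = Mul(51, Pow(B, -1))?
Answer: Mul(Rational(1, 6), Pow(35907, Rational(1, 2))) ≈ 31.582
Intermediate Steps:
Pow(Add(Function('r')(36), 996), Rational(1, 2)) = Pow(Add(Mul(51, Pow(36, -1)), 996), Rational(1, 2)) = Pow(Add(Mul(51, Rational(1, 36)), 996), Rational(1, 2)) = Pow(Add(Rational(17, 12), 996), Rational(1, 2)) = Pow(Rational(11969, 12), Rational(1, 2)) = Mul(Rational(1, 6), Pow(35907, Rational(1, 2)))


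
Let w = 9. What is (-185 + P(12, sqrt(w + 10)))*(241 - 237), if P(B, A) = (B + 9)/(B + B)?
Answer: -1473/2 ≈ -736.50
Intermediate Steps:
P(B, A) = (9 + B)/(2*B) (P(B, A) = (9 + B)/((2*B)) = (9 + B)*(1/(2*B)) = (9 + B)/(2*B))
(-185 + P(12, sqrt(w + 10)))*(241 - 237) = (-185 + (1/2)*(9 + 12)/12)*(241 - 237) = (-185 + (1/2)*(1/12)*21)*4 = (-185 + 7/8)*4 = -1473/8*4 = -1473/2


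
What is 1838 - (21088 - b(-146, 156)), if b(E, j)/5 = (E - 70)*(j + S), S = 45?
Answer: -236330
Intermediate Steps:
b(E, j) = 5*(-70 + E)*(45 + j) (b(E, j) = 5*((E - 70)*(j + 45)) = 5*((-70 + E)*(45 + j)) = 5*(-70 + E)*(45 + j))
1838 - (21088 - b(-146, 156)) = 1838 - (21088 - (-15750 - 350*156 + 225*(-146) + 5*(-146)*156)) = 1838 - (21088 - (-15750 - 54600 - 32850 - 113880)) = 1838 - (21088 - 1*(-217080)) = 1838 - (21088 + 217080) = 1838 - 1*238168 = 1838 - 238168 = -236330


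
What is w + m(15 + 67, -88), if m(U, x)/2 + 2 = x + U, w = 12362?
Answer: 12346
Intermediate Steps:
m(U, x) = -4 + 2*U + 2*x (m(U, x) = -4 + 2*(x + U) = -4 + 2*(U + x) = -4 + (2*U + 2*x) = -4 + 2*U + 2*x)
w + m(15 + 67, -88) = 12362 + (-4 + 2*(15 + 67) + 2*(-88)) = 12362 + (-4 + 2*82 - 176) = 12362 + (-4 + 164 - 176) = 12362 - 16 = 12346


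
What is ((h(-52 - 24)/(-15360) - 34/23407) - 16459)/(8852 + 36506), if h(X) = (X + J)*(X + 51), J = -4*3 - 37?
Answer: -1183520591359/3261526136832 ≈ -0.36287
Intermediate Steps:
J = -49 (J = -12 - 37 = -49)
h(X) = (-49 + X)*(51 + X) (h(X) = (X - 49)*(X + 51) = (-49 + X)*(51 + X))
((h(-52 - 24)/(-15360) - 34/23407) - 16459)/(8852 + 36506) = (((-2499 + (-52 - 24)² + 2*(-52 - 24))/(-15360) - 34/23407) - 16459)/(8852 + 36506) = (((-2499 + (-76)² + 2*(-76))*(-1/15360) - 34*1/23407) - 16459)/45358 = (((-2499 + 5776 - 152)*(-1/15360) - 34/23407) - 16459)*(1/45358) = ((3125*(-1/15360) - 34/23407) - 16459)*(1/45358) = ((-625/3072 - 34/23407) - 16459)*(1/45358) = (-14733823/71906304 - 16459)*(1/45358) = -1183520591359/71906304*1/45358 = -1183520591359/3261526136832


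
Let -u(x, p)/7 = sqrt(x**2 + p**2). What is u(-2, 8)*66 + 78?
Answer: 78 - 924*sqrt(17) ≈ -3731.8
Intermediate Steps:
u(x, p) = -7*sqrt(p**2 + x**2) (u(x, p) = -7*sqrt(x**2 + p**2) = -7*sqrt(p**2 + x**2))
u(-2, 8)*66 + 78 = -7*sqrt(8**2 + (-2)**2)*66 + 78 = -7*sqrt(64 + 4)*66 + 78 = -14*sqrt(17)*66 + 78 = -924*sqrt(17) + 78 = 78 - 924*sqrt(17)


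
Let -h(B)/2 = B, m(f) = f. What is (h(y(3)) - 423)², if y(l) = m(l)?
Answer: 184041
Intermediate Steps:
y(l) = l
h(B) = -2*B
(h(y(3)) - 423)² = (-2*3 - 423)² = (-6 - 423)² = (-429)² = 184041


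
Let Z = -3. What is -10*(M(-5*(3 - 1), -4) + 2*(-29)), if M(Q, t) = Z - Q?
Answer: 510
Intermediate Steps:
M(Q, t) = -3 - Q
-10*(M(-5*(3 - 1), -4) + 2*(-29)) = -10*((-3 - (-5)*(3 - 1)) + 2*(-29)) = -10*((-3 - (-5)*2) - 58) = -10*((-3 - 1*(-10)) - 58) = -10*((-3 + 10) - 58) = -10*(7 - 58) = -10*(-51) = 510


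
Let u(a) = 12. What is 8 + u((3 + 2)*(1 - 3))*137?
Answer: 1652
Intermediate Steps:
8 + u((3 + 2)*(1 - 3))*137 = 8 + 12*137 = 8 + 1644 = 1652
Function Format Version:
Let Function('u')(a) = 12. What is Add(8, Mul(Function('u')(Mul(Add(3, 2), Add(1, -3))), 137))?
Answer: 1652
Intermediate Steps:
Add(8, Mul(Function('u')(Mul(Add(3, 2), Add(1, -3))), 137)) = Add(8, Mul(12, 137)) = Add(8, 1644) = 1652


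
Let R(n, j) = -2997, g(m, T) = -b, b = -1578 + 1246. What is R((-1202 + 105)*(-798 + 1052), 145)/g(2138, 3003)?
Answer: -2997/332 ≈ -9.0271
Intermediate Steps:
b = -332
g(m, T) = 332 (g(m, T) = -1*(-332) = 332)
R((-1202 + 105)*(-798 + 1052), 145)/g(2138, 3003) = -2997/332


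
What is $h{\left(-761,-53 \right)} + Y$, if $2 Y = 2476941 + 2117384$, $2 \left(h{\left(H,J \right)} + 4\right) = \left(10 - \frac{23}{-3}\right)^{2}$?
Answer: $\frac{20675831}{9} \approx 2.2973 \cdot 10^{6}$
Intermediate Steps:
$h{\left(H,J \right)} = \frac{2737}{18}$ ($h{\left(H,J \right)} = -4 + \frac{\left(10 - \frac{23}{-3}\right)^{2}}{2} = -4 + \frac{\left(10 - - \frac{23}{3}\right)^{2}}{2} = -4 + \frac{\left(10 + \frac{23}{3}\right)^{2}}{2} = -4 + \frac{\left(\frac{53}{3}\right)^{2}}{2} = -4 + \frac{1}{2} \cdot \frac{2809}{9} = -4 + \frac{2809}{18} = \frac{2737}{18}$)
$Y = \frac{4594325}{2}$ ($Y = \frac{2476941 + 2117384}{2} = \frac{1}{2} \cdot 4594325 = \frac{4594325}{2} \approx 2.2972 \cdot 10^{6}$)
$h{\left(-761,-53 \right)} + Y = \frac{2737}{18} + \frac{4594325}{2} = \frac{20675831}{9}$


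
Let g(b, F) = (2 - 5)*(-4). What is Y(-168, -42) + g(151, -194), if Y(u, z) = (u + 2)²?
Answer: 27568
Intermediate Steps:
Y(u, z) = (2 + u)²
g(b, F) = 12 (g(b, F) = -3*(-4) = 12)
Y(-168, -42) + g(151, -194) = (2 - 168)² + 12 = (-166)² + 12 = 27556 + 12 = 27568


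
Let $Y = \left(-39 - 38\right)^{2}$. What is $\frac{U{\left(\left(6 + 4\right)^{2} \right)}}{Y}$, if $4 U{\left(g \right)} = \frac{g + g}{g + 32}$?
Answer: $\frac{25}{391314} \approx 6.3887 \cdot 10^{-5}$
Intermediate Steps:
$U{\left(g \right)} = \frac{g}{2 \left(32 + g\right)}$ ($U{\left(g \right)} = \frac{\left(g + g\right) \frac{1}{g + 32}}{4} = \frac{2 g \frac{1}{32 + g}}{4} = \frac{g}{2 \left(32 + g\right)}$)
$Y = 5929$ ($Y = \left(-77\right)^{2} = 5929$)
$\frac{U{\left(\left(6 + 4\right)^{2} \right)}}{Y} = \frac{\frac{1}{2} \left(6 + 4\right)^{2} \frac{1}{32 + \left(6 + 4\right)^{2}}}{5929} = \frac{10^{2}}{2 \left(32 + 10^{2}\right)} \frac{1}{5929} = \frac{1}{2} \cdot 100 \frac{1}{32 + 100} \cdot \frac{1}{5929} = \frac{1}{2} \cdot 100 \cdot \frac{1}{132} \cdot \frac{1}{5929} = \frac{25}{66} \cdot \frac{1}{5929} = \frac{25}{391314}$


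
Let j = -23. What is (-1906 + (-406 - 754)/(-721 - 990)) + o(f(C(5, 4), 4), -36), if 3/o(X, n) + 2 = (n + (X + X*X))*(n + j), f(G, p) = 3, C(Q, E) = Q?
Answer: -158953219/83426 ≈ -1905.3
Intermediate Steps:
o(X, n) = 3/(-2 + (-23 + n)*(X + n + X²)) (o(X, n) = 3/(-2 + (n + (X + X*X))*(n - 23)) = 3/(-2 + (n + (X + X²))*(-23 + n)) = 3/(-2 + (X + n + X²)*(-23 + n)) = 3/(-2 + (-23 + n)*(X + n + X²)))
(-1906 + (-406 - 754)/(-721 - 990)) + o(f(C(5, 4), 4), -36) = (-1906 + (-406 - 754)/(-721 - 990)) + 3/(-2 + (-36)² - 23*3 - 23*(-36) - 23*3² + 3*(-36) - 36*3²) = (-1906 - 1160/(-1711)) + 3/(-2 + 1296 - 69 + 828 - 23*9 - 108 - 36*9) = (-1906 - 1160*(-1/1711)) + 3/(-2 + 1296 - 69 + 828 - 207 - 108 - 324) = (-1906 + 40/59) + 3/1414 = -112414/59 + 3*(1/1414) = -112414/59 + 3/1414 = -158953219/83426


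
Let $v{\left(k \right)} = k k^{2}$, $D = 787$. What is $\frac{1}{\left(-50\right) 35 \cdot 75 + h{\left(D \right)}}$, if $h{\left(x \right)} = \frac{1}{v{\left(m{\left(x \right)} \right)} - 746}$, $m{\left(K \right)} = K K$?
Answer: $- \frac{237601071128219663}{31185140585578830768749} \approx -7.619 \cdot 10^{-6}$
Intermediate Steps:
$m{\left(K \right)} = K^{2}$
$v{\left(k \right)} = k^{3}$
$h{\left(x \right)} = \frac{1}{-746 + x^{6}}$ ($h{\left(x \right)} = \frac{1}{\left(x^{2}\right)^{3} - 746} = \frac{1}{x^{6} - 746} = \frac{1}{-746 + x^{6}}$)
$\frac{1}{\left(-50\right) 35 \cdot 75 + h{\left(D \right)}} = \frac{1}{\left(-50\right) 35 \cdot 75 + \frac{1}{-746 + 787^{6}}} = \frac{1}{\left(-1750\right) 75 + \frac{1}{-746 + 237601071128220409}} = \frac{1}{-131250 + \frac{1}{237601071128219663}} = \frac{1}{- \frac{31185140585578830768749}{237601071128219663}} = - \frac{237601071128219663}{31185140585578830768749}$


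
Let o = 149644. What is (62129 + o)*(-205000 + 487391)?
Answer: 59802789243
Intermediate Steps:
(62129 + o)*(-205000 + 487391) = (62129 + 149644)*(-205000 + 487391) = 211773*282391 = 59802789243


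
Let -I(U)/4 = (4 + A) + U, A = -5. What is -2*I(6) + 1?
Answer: 41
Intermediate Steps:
I(U) = 4 - 4*U (I(U) = -4*((4 - 5) + U) = -4*(-1 + U) = 4 - 4*U)
-2*I(6) + 1 = -2*(4 - 4*6) + 1 = -2*(4 - 24) + 1 = -2*(-20) + 1 = 40 + 1 = 41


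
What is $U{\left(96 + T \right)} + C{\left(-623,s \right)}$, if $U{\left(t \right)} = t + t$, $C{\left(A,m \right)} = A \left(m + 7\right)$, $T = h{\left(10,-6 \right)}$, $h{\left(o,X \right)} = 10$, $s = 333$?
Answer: $-211608$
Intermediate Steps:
$T = 10$
$C{\left(A,m \right)} = A \left(7 + m\right)$
$U{\left(t \right)} = 2 t$
$U{\left(96 + T \right)} + C{\left(-623,s \right)} = 2 \left(96 + 10\right) - 623 \left(7 + 333\right) = 2 \cdot 106 - 211820 = 212 - 211820 = -211608$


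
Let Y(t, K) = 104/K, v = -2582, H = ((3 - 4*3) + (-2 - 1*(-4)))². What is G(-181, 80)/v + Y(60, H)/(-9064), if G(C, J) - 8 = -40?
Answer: 871489/71672447 ≈ 0.012159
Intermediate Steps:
G(C, J) = -32 (G(C, J) = 8 - 40 = -32)
H = 49 (H = ((3 - 12) + (-2 + 4))² = (-9 + 2)² = (-7)² = 49)
G(-181, 80)/v + Y(60, H)/(-9064) = -32/(-2582) + (104/49)/(-9064) = -32*(-1/2582) + (104*(1/49))*(-1/9064) = 16/1291 + (104/49)*(-1/9064) = 16/1291 - 13/55517 = 871489/71672447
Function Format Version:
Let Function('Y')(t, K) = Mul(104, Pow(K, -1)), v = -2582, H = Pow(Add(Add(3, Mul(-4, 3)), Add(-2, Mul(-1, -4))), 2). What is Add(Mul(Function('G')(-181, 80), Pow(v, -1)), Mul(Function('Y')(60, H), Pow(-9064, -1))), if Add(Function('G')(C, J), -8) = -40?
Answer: Rational(871489, 71672447) ≈ 0.012159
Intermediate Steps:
Function('G')(C, J) = -32 (Function('G')(C, J) = Add(8, -40) = -32)
H = 49 (H = Pow(Add(Add(3, -12), Add(-2, 4)), 2) = Pow(Add(-9, 2), 2) = Pow(-7, 2) = 49)
Add(Mul(Function('G')(-181, 80), Pow(v, -1)), Mul(Function('Y')(60, H), Pow(-9064, -1))) = Add(Mul(-32, Pow(-2582, -1)), Mul(Mul(104, Pow(49, -1)), Pow(-9064, -1))) = Add(Mul(-32, Rational(-1, 2582)), Mul(Mul(104, Rational(1, 49)), Rational(-1, 9064))) = Add(Rational(16, 1291), Mul(Rational(104, 49), Rational(-1, 9064))) = Add(Rational(16, 1291), Rational(-13, 55517)) = Rational(871489, 71672447)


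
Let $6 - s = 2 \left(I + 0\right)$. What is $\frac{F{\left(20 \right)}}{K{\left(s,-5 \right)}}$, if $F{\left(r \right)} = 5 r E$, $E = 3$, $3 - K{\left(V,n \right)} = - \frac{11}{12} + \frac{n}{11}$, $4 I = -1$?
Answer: $\frac{39600}{577} \approx 68.631$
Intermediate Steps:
$I = - \frac{1}{4}$ ($I = \frac{1}{4} \left(-1\right) = - \frac{1}{4} \approx -0.25$)
$s = \frac{13}{2}$ ($s = 6 - 2 \left(- \frac{1}{4} + 0\right) = 6 - 2 \left(- \frac{1}{4}\right) = 6 - - \frac{1}{2} = 6 + \frac{1}{2} = \frac{13}{2} \approx 6.5$)
$K{\left(V,n \right)} = \frac{47}{12} - \frac{n}{11}$ ($K{\left(V,n \right)} = 3 - \left(- \frac{11}{12} + \frac{n}{11}\right) = \frac{47}{12} - \frac{n}{11}$)
$F{\left(r \right)} = 15 r$ ($F{\left(r \right)} = 5 r 3 = 15 r$)
$\frac{F{\left(20 \right)}}{K{\left(s,-5 \right)}} = \frac{15 \cdot 20}{\frac{47}{12} - - \frac{5}{11}} = \frac{300}{\frac{47}{12} + \frac{5}{11}} = \frac{300}{\frac{577}{132}} = 300 \cdot \frac{132}{577} = \frac{39600}{577}$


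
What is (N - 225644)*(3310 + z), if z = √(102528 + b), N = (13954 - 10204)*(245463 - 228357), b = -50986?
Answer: 211581343360 + 63921856*√51542 ≈ 2.2609e+11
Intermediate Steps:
N = 64147500 (N = 3750*17106 = 64147500)
z = √51542 (z = √(102528 - 50986) = √51542 ≈ 227.03)
(N - 225644)*(3310 + z) = (64147500 - 225644)*(3310 + √51542) = 63921856*(3310 + √51542) = 211581343360 + 63921856*√51542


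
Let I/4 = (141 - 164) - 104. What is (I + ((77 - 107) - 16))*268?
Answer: -148472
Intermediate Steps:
I = -508 (I = 4*((141 - 164) - 104) = 4*(-23 - 104) = 4*(-127) = -508)
(I + ((77 - 107) - 16))*268 = (-508 + ((77 - 107) - 16))*268 = (-508 + (-30 - 16))*268 = (-508 - 46)*268 = -554*268 = -148472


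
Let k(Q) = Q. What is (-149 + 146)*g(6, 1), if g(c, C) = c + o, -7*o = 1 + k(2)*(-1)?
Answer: -129/7 ≈ -18.429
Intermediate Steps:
o = 1/7 (o = -(1 + 2*(-1))/7 = -(1 - 2)/7 = -1/7*(-1) = 1/7 ≈ 0.14286)
g(c, C) = 1/7 + c (g(c, C) = c + 1/7 = 1/7 + c)
(-149 + 146)*g(6, 1) = (-149 + 146)*(1/7 + 6) = -3*43/7 = -129/7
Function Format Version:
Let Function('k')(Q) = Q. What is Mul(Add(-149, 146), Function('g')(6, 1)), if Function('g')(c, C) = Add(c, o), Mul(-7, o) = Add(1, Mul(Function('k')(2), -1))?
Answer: Rational(-129, 7) ≈ -18.429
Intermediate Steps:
o = Rational(1, 7) (o = Mul(Rational(-1, 7), Add(1, Mul(2, -1))) = Mul(Rational(-1, 7), Add(1, -2)) = Mul(Rational(-1, 7), -1) = Rational(1, 7) ≈ 0.14286)
Function('g')(c, C) = Add(Rational(1, 7), c) (Function('g')(c, C) = Add(c, Rational(1, 7)) = Add(Rational(1, 7), c))
Mul(Add(-149, 146), Function('g')(6, 1)) = Mul(Add(-149, 146), Add(Rational(1, 7), 6)) = Mul(-3, Rational(43, 7)) = Rational(-129, 7)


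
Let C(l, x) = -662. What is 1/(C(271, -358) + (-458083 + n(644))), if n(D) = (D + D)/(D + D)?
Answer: -1/458744 ≈ -2.1799e-6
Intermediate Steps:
n(D) = 1 (n(D) = (2*D)/((2*D)) = (2*D)*(1/(2*D)) = 1)
1/(C(271, -358) + (-458083 + n(644))) = 1/(-662 + (-458083 + 1)) = 1/(-662 - 458082) = 1/(-458744) = -1/458744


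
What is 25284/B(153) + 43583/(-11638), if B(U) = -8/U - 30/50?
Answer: -225126969797/5807362 ≈ -38766.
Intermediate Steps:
B(U) = -3/5 - 8/U (B(U) = -8/U - 30*1/50 = -8/U - 3/5 = -3/5 - 8/U)
25284/B(153) + 43583/(-11638) = 25284/(-3/5 - 8/153) + 43583/(-11638) = 25284/(-3/5 - 8*1/153) + 43583*(-1/11638) = 25284/(-3/5 - 8/153) - 43583/11638 = 25284/(-499/765) - 43583/11638 = 25284*(-765/499) - 43583/11638 = -19342260/499 - 43583/11638 = -225126969797/5807362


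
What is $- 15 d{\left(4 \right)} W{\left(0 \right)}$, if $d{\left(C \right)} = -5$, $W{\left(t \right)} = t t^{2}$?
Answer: $0$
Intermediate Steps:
$W{\left(t \right)} = t^{3}$
$- 15 d{\left(4 \right)} W{\left(0 \right)} = \left(-15\right) \left(-5\right) 0^{3} = 75 \cdot 0 = 0$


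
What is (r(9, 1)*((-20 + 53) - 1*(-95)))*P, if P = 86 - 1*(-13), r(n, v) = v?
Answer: 12672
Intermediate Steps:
P = 99 (P = 86 + 13 = 99)
(r(9, 1)*((-20 + 53) - 1*(-95)))*P = (1*((-20 + 53) - 1*(-95)))*99 = (1*(33 + 95))*99 = (1*128)*99 = 128*99 = 12672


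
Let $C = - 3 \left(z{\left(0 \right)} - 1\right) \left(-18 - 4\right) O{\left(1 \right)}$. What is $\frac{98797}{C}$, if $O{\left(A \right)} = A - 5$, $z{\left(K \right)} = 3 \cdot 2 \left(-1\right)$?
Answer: $\frac{98797}{1848} \approx 53.462$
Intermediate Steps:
$z{\left(K \right)} = -6$ ($z{\left(K \right)} = 6 \left(-1\right) = -6$)
$O{\left(A \right)} = -5 + A$
$C = 1848$ ($C = - 3 \left(-6 - 1\right) \left(-18 - 4\right) \left(-5 + 1\right) = - 3 \left(\left(-7\right) \left(-22\right)\right) \left(-4\right) = \left(-3\right) 154 \left(-4\right) = \left(-462\right) \left(-4\right) = 1848$)
$\frac{98797}{C} = \frac{98797}{1848}$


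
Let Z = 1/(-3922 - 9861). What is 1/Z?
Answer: -13783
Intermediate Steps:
Z = -1/13783 (Z = 1/(-13783) = -1/13783 ≈ -7.2553e-5)
1/Z = 1/(-1/13783) = -13783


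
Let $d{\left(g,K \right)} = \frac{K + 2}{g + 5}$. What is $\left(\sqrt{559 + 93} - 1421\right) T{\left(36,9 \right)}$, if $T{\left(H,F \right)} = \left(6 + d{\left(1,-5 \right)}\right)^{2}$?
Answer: $- \frac{171941}{4} + \frac{121 \sqrt{163}}{2} \approx -42213.0$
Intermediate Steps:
$d{\left(g,K \right)} = \frac{2 + K}{5 + g}$
$T{\left(H,F \right)} = \frac{121}{4}$ ($T{\left(H,F \right)} = \left(6 + \frac{2 - 5}{5 + 1}\right)^{2} = \left(6 + \frac{1}{6} \left(-3\right)\right)^{2} = \left(6 - \frac{1}{2}\right)^{2} = \left(\frac{11}{2}\right)^{2} = \frac{121}{4}$)
$\left(\sqrt{559 + 93} - 1421\right) T{\left(36,9 \right)} = \left(\sqrt{559 + 93} - 1421\right) \frac{121}{4} = \left(\sqrt{652} - 1421\right) \frac{121}{4} = \left(2 \sqrt{163} - 1421\right) \frac{121}{4} = \left(-1421 + 2 \sqrt{163}\right) \frac{121}{4} = - \frac{171941}{4} + \frac{121 \sqrt{163}}{2}$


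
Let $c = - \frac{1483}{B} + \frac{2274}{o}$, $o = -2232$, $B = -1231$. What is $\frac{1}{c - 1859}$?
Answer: $- \frac{457932}{851210461} \approx -0.00053798$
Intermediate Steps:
$c = \frac{85127}{457932}$ ($c = - \frac{1483}{-1231} + \frac{2274}{-2232} = \left(-1483\right) \left(- \frac{1}{1231}\right) + 2274 \left(- \frac{1}{2232}\right) = \frac{1483}{1231} - \frac{379}{372} = \frac{85127}{457932} \approx 0.18589$)
$\frac{1}{c - 1859} = \frac{1}{\frac{85127}{457932} - 1859} = \frac{1}{- \frac{851210461}{457932}} = - \frac{457932}{851210461}$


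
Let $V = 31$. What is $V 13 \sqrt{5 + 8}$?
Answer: $403 \sqrt{13} \approx 1453.0$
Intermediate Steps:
$V 13 \sqrt{5 + 8} = 31 \cdot 13 \sqrt{5 + 8} = 403 \sqrt{13}$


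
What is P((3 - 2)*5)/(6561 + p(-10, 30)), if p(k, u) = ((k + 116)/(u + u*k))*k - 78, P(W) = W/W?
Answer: 27/175147 ≈ 0.00015416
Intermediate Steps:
P(W) = 1
p(k, u) = -78 + k*(116 + k)/(u + k*u) (p(k, u) = ((116 + k)/(u + k*u))*k - 78 = k*(116 + k)/(u + k*u) - 78 = -78 + k*(116 + k)/(u + k*u))
P((3 - 2)*5)/(6561 + p(-10, 30)) = 1/(6561 + ((-10)² - 78*30 + 116*(-10) - 78*(-10)*30)/(30*(1 - 10))) = 1/(6561 + (1/30)*(100 - 2340 - 1160 + 23400)/(-9)) = 1/(6561 + (1/30)*(-⅑)*20000) = 1/(6561 - 2000/27) = 1/(175147/27) = 1*(27/175147) = 27/175147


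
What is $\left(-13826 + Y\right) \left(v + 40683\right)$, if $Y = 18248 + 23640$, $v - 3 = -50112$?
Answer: $-264512412$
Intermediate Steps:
$v = -50109$ ($v = 3 - 50112 = -50109$)
$Y = 41888$
$\left(-13826 + Y\right) \left(v + 40683\right) = \left(-13826 + 41888\right) \left(-50109 + 40683\right) = 28062 \left(-9426\right) = -264512412$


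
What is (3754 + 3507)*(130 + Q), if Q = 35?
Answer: 1198065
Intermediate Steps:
(3754 + 3507)*(130 + Q) = (3754 + 3507)*(130 + 35) = 7261*165 = 1198065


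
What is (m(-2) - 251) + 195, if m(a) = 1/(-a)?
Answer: -111/2 ≈ -55.500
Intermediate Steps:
m(a) = -1/a
(m(-2) - 251) + 195 = (-1/(-2) - 251) + 195 = (-1*(-1/2) - 251) + 195 = (1/2 - 251) + 195 = -501/2 + 195 = -111/2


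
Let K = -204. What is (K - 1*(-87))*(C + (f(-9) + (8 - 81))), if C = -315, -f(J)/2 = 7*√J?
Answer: 45396 + 4914*I ≈ 45396.0 + 4914.0*I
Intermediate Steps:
f(J) = -14*√J
(K - 1*(-87))*(C + (f(-9) + (8 - 81))) = (-204 - 1*(-87))*(-315 + (-42*I + (8 - 81))) = (-204 + 87)*(-315 + (-42*I - 73)) = -117*(-315 + (-42*I - 73)) = -117*(-315 + (-73 - 42*I)) = -117*(-388 - 42*I) = 45396 + 4914*I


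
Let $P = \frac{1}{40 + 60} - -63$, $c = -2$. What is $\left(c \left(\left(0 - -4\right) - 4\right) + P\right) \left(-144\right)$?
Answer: $- \frac{226836}{25} \approx -9073.4$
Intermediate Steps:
$P = \frac{6301}{100}$ ($P = \frac{1}{100} + 63 = \frac{6301}{100} \approx 63.01$)
$\left(c \left(\left(0 - -4\right) - 4\right) + P\right) \left(-144\right) = \left(- 2 \left(\left(0 - -4\right) - 4\right) + \frac{6301}{100}\right) \left(-144\right) = \left(- 2 \left(\left(0 + 4\right) - 4\right) + \frac{6301}{100}\right) \left(-144\right) = \left(- 2 \left(4 - 4\right) + \frac{6301}{100}\right) \left(-144\right) = \left(\left(-2\right) 0 + \frac{6301}{100}\right) \left(-144\right) = \left(0 + \frac{6301}{100}\right) \left(-144\right) = \frac{6301}{100} \left(-144\right) = - \frac{226836}{25}$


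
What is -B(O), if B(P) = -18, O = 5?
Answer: 18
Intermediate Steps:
-B(O) = -1*(-18) = 18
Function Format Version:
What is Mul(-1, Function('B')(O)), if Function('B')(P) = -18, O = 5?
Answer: 18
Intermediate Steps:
Mul(-1, Function('B')(O)) = Mul(-1, -18) = 18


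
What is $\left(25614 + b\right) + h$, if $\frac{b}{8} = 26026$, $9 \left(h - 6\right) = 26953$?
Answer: $\frac{2131405}{9} \approx 2.3682 \cdot 10^{5}$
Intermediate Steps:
$h = \frac{27007}{9}$ ($h = 6 + \frac{1}{9} \cdot 26953 = 6 + \frac{26953}{9} = \frac{27007}{9} \approx 3000.8$)
$b = 208208$ ($b = 8 \cdot 26026 = 208208$)
$\left(25614 + b\right) + h = \left(25614 + 208208\right) + \frac{27007}{9} = 233822 + \frac{27007}{9} = \frac{2131405}{9}$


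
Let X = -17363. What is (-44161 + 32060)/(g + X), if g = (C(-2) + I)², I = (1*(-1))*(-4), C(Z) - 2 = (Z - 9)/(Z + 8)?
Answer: 435636/624443 ≈ 0.69764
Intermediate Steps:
C(Z) = 2 + (-9 + Z)/(8 + Z) (C(Z) = 2 + (Z - 9)/(Z + 8) = 2 + (-9 + Z)/(8 + Z))
I = 4 (I = -1*(-4) = 4)
g = 625/36 (g = ((7 + 3*(-2))/(8 - 2) + 4)² = ((7 - 6)/6 + 4)² = ((⅙)*1 + 4)² = (⅙ + 4)² = (25/6)² = 625/36 ≈ 17.361)
(-44161 + 32060)/(g + X) = (-44161 + 32060)/(625/36 - 17363) = -12101/(-624443/36) = -12101*(-36/624443) = 435636/624443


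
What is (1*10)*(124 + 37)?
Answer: 1610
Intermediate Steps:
(1*10)*(124 + 37) = 10*161 = 1610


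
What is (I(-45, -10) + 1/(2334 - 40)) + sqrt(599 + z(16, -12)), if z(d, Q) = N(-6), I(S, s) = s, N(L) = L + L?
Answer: -22939/2294 + sqrt(587) ≈ 14.229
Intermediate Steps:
N(L) = 2*L
z(d, Q) = -12 (z(d, Q) = 2*(-6) = -12)
(I(-45, -10) + 1/(2334 - 40)) + sqrt(599 + z(16, -12)) = (-10 + 1/(2334 - 40)) + sqrt(599 - 12) = (-10 + 1/2294) + sqrt(587) = -22939/2294 + sqrt(587)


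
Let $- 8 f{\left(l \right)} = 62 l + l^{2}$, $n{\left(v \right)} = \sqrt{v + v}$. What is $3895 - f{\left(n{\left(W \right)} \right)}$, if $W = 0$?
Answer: $3895$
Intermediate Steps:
$n{\left(v \right)} = \sqrt{2} \sqrt{v}$ ($n{\left(v \right)} = \sqrt{2 v} = \sqrt{2} \sqrt{v}$)
$f{\left(l \right)} = - \frac{31 l}{4} - \frac{l^{2}}{8}$ ($f{\left(l \right)} = - \frac{62 l + l^{2}}{8} = - \frac{l^{2} + 62 l}{8} = - \frac{31 l}{4} - \frac{l^{2}}{8}$)
$3895 - f{\left(n{\left(W \right)} \right)} = 3895 - - \frac{\sqrt{2} \sqrt{0} \left(62 + \sqrt{2} \sqrt{0}\right)}{8} = 3895 - - \frac{\sqrt{2} \cdot 0 \left(62 + \sqrt{2} \cdot 0\right)}{8} = 3895 - \left(- \frac{1}{8}\right) 0 \left(62 + 0\right) = 3895 - \left(- \frac{1}{8}\right) 0 \cdot 62 = 3895 - 0 = 3895 + 0 = 3895$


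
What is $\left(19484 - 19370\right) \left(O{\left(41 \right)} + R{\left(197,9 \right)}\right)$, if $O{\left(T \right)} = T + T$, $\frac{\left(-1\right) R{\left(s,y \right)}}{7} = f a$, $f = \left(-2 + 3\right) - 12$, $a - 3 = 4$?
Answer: $70794$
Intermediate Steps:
$a = 7$ ($a = 3 + 4 = 7$)
$f = -11$ ($f = 1 - 12 = -11$)
$R{\left(s,y \right)} = 539$ ($R{\left(s,y \right)} = - 7 \left(\left(-11\right) 7\right) = \left(-7\right) \left(-77\right) = 539$)
$O{\left(T \right)} = 2 T$
$\left(19484 - 19370\right) \left(O{\left(41 \right)} + R{\left(197,9 \right)}\right) = \left(19484 - 19370\right) \left(2 \cdot 41 + 539\right) = 114 \left(82 + 539\right) = 114 \cdot 621 = 70794$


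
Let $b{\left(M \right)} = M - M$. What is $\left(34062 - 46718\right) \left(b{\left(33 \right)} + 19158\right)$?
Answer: $-242463648$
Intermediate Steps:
$b{\left(M \right)} = 0$
$\left(34062 - 46718\right) \left(b{\left(33 \right)} + 19158\right) = \left(34062 - 46718\right) \left(0 + 19158\right) = \left(-12656\right) 19158 = -242463648$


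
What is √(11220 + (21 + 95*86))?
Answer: √19411 ≈ 139.32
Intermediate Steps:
√(11220 + (21 + 95*86)) = √(11220 + (21 + 8170)) = √(11220 + 8191) = √19411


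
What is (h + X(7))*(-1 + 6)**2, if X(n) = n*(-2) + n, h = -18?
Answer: -625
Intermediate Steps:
X(n) = -n (X(n) = -2*n + n = -n)
(h + X(7))*(-1 + 6)**2 = (-18 - 1*7)*(-1 + 6)**2 = (-18 - 7)*5**2 = -25*25 = -625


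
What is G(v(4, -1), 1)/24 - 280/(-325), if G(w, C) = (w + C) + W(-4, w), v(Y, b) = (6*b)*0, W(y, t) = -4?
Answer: 383/520 ≈ 0.73654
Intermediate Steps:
v(Y, b) = 0
G(w, C) = -4 + C + w (G(w, C) = (w + C) - 4 = (C + w) - 4 = -4 + C + w)
G(v(4, -1), 1)/24 - 280/(-325) = (-4 + 1 + 0)/24 - 280/(-325) = -3*1/24 - 280*(-1/325) = -⅛ + 56/65 = 383/520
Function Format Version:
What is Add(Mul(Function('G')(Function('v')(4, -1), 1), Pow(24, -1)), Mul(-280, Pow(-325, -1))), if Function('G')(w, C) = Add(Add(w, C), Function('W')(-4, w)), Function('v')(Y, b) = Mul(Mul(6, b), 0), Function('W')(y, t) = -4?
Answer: Rational(383, 520) ≈ 0.73654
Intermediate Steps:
Function('v')(Y, b) = 0
Function('G')(w, C) = Add(-4, C, w) (Function('G')(w, C) = Add(Add(w, C), -4) = Add(Add(C, w), -4) = Add(-4, C, w))
Add(Mul(Function('G')(Function('v')(4, -1), 1), Pow(24, -1)), Mul(-280, Pow(-325, -1))) = Add(Mul(Add(-4, 1, 0), Pow(24, -1)), Mul(-280, Pow(-325, -1))) = Add(Mul(-3, Rational(1, 24)), Mul(-280, Rational(-1, 325))) = Add(Rational(-1, 8), Rational(56, 65)) = Rational(383, 520)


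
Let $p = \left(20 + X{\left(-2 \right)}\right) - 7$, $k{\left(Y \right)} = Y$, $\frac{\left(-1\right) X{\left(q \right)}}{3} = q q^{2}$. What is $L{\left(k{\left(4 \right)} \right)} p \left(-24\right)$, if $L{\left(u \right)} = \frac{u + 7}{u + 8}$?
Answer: $-814$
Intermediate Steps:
$X{\left(q \right)} = - 3 q^{3}$ ($X{\left(q \right)} = - 3 q q^{2} = - 3 q^{3}$)
$p = 37$ ($p = \left(20 - 3 \left(-2\right)^{3}\right) - 7 = \left(20 - -24\right) - 7 = \left(20 + 24\right) - 7 = 44 - 7 = 37$)
$L{\left(u \right)} = \frac{7 + u}{8 + u}$
$L{\left(k{\left(4 \right)} \right)} p \left(-24\right) = \frac{7 + 4}{8 + 4} \cdot 37 \left(-24\right) = \frac{1}{12} \cdot 11 \cdot 37 \left(-24\right) = \frac{11}{12} \cdot 37 \left(-24\right) = \frac{407}{12} \left(-24\right) = -814$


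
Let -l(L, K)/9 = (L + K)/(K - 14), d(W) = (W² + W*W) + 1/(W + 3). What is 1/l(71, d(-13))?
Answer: -3239/36801 ≈ -0.088014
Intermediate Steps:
d(W) = 1/(3 + W) + 2*W² (d(W) = (W² + W²) + 1/(3 + W) = 2*W² + 1/(3 + W) = 1/(3 + W) + 2*W²)
l(L, K) = -9*(K + L)/(-14 + K) (l(L, K) = -9*(L + K)/(K - 14) = -9*(K + L)/(-14 + K))
1/l(71, d(-13)) = 1/(9*(-(1 + 2*(-13)³ + 6*(-13)²)/(3 - 13) - 1*71)/(-14 + (1 + 2*(-13)³ + 6*(-13)²)/(3 - 13))) = 1/(9*(-(1 + 2*(-2197) + 6*169)/(-10) - 71)/(-14 + (1 + 2*(-2197) + 6*169)/(-10))) = 1/(9*(-(-1)*(1 - 4394 + 1014)/10 - 71)/(-14 - (1 - 4394 + 1014)/10)) = 1/(9*(-(-1)*(-3379)/10 - 71)/(-14 - ⅒*(-3379))) = 1/(9*(-1*3379/10 - 71)/(-14 + 3379/10)) = 1/(9*(-3379/10 - 71)/(3239/10)) = 1/(9*(10/3239)*(-4089/10)) = 1/(-36801/3239) = -3239/36801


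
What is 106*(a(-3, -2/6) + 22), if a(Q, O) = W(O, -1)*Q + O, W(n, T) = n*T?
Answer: 6572/3 ≈ 2190.7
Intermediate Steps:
W(n, T) = T*n
a(Q, O) = O - O*Q (a(Q, O) = (-O)*Q + O = -O*Q + O = O - O*Q)
106*(a(-3, -2/6) + 22) = 106*((-2/6)*(1 - 1*(-3)) + 22) = 106*((-2*⅙)*(1 + 3) + 22) = 106*(-⅓*4 + 22) = 106*(-4/3 + 22) = 106*(62/3) = 6572/3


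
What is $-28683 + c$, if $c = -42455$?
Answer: $-71138$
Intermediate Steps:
$-28683 + c = -28683 - 42455 = -71138$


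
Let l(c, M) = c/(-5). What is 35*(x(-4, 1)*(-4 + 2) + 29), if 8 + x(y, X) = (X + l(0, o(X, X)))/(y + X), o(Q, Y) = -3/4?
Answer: 4795/3 ≈ 1598.3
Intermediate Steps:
o(Q, Y) = -¾ (o(Q, Y) = -3*¼ = -¾)
l(c, M) = -c/5 (l(c, M) = c*(-⅕) = -c/5)
x(y, X) = -8 + X/(X + y) (x(y, X) = -8 + (X - ⅕*0)/(y + X) = -8 + (X + 0)/(X + y) = -8 + X/(X + y))
35*(x(-4, 1)*(-4 + 2) + 29) = 35*(((-8*(-4) - 7*1)/(1 - 4))*(-4 + 2) + 29) = 35*(((32 - 7)/(-3))*(-2) + 29) = 35*(-⅓*25*(-2) + 29) = 35*(-25/3*(-2) + 29) = 35*(50/3 + 29) = 35*(137/3) = 4795/3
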